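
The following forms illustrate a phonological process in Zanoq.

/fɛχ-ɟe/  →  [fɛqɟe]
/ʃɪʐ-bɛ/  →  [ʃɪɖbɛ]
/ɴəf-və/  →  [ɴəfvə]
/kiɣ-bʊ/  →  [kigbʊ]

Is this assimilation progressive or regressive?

regressive

Comparing underlying and surface forms, /χ/ → [q] is the alternation; the neighbouring /ɟ/ is constant.
/χ/ is a fricative while /ɟ/ is a stop; the output [q] is a stop, matching the trigger — so the feature that spreads is manner.
The same holds elsewhere in the data: /ʐ/ → [ɖ] before /b/ (fricative → stop, matching a stop); /ɣ/ → [g] before /b/ (fricative → stop, matching a stop) — only manner changes, and always toward the following segment.
No alternation appears in [ɴəfvə]: there the adjacent consonants already agree in manner (/f/ and /v/ are both fricatives), so this form is consistent with the same rule.
Since the segment that changes precedes the conditioning segment, the assimilation is regressive.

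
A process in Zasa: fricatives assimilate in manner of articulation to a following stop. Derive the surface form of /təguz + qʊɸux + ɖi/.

/z/ is a voiced alveolar fricative. The following trigger /q/ is a stop, so /z/ must become a stop as well.
A voiced alveolar stop is [d], so the surface segment is [d].
The same rule applies at the second boundary: /x/ → [k] next to /ɖ/.

[təgudqʊɸukɖi]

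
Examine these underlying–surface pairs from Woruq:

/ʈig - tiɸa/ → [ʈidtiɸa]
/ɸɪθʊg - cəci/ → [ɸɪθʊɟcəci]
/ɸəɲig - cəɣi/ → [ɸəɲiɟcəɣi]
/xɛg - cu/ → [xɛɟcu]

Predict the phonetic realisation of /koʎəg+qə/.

[koʎəɢqə]

The data show regressive place assimilation: /g/ → [d] before /t/; /g/ → [ɟ] before /c/. In each pair only place changes, matching the following consonant, while manner and voice stay constant.
/g/ is a voiced velar stop. The following trigger /q/ is uvular, so /g/ must become uvular as well.
The voiced uvular stop is [ɢ], so /g/ → [ɢ].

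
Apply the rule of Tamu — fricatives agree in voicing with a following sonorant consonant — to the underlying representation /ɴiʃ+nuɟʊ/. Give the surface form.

/ʃ/ is a voiceless postalveolar fricative. The following trigger /n/ is voiced, so /ʃ/ must become voiced as well.
Changing only its voicing to voiced gives [ʒ] — the voiced postalveolar fricative.

[ɴiʒnuɟʊ]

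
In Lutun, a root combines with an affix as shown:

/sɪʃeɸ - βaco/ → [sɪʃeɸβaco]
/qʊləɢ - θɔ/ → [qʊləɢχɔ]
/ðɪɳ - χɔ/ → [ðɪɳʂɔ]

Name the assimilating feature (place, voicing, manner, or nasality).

place

Underlying /θ/ is realised as [χ] next to /ɢ/; /ɢ/ itself does not change.
The change dental → uvular matches the place of the preceding /ɢ/, identifying this as place assimilation.
Checking the remaining alternation: /χ/ → [ʂ] after /ɳ/ (uvular → retroflex, matching retroflex) — only place changes, and always toward the preceding segment.
Nothing changes in [sɪʃeɸβaco]: there the adjacent consonants already agree in place (/β/ and /ɸ/ are both bilabial), so this form is consistent with the same rule.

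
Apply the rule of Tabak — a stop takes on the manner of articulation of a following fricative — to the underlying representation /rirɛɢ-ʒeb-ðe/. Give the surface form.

The rule targets /ɢ/ (voiced uvular stop), which sits before the trigger /ʒ/ (fricative).
The voiced uvular fricative is [ʁ], so /ɢ/ → [ʁ].
The same rule applies at the second boundary: /b/ → [β] next to /ð/.

[rirɛʁʒeβðe]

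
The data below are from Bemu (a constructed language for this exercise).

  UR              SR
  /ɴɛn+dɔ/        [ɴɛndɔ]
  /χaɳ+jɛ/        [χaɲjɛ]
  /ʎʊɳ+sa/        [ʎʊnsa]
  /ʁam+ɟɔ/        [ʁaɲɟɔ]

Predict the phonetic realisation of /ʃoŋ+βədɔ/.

The data show regressive place assimilation: /ɳ/ → [ɲ] before /j/; /ɳ/ → [n] before /s/; /m/ → [ɲ] before /ɟ/. In each pair only place changes, matching the following consonant, while manner and voice stay constant.
No alternation appears in [ɴɛndɔ]: there the adjacent consonants already agree in place (/n/ and /d/ are both alveolar), so this form is consistent with the same rule.
The rule targets /ŋ/ (voiced velar nasal), which sits before the trigger /β/ (bilabial).
Changing only its place to bilabial gives [m] — the voiced bilabial nasal.

[ʃomβədɔ]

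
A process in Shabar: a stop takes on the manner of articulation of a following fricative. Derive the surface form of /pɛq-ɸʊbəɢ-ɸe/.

[pɛχɸʊbəʁɸe]

/q/ is a voiceless uvular stop. The following trigger /ɸ/ is a fricative, so /q/ must become a fricative as well.
The voiceless uvular fricative is [χ], so /q/ → [χ].
The same rule applies at the second boundary: /ɢ/ → [ʁ] next to /ɸ/.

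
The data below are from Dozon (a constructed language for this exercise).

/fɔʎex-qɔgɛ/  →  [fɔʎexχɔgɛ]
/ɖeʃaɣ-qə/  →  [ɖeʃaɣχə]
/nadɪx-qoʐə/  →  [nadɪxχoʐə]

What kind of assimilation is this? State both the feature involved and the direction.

progressive manner assimilation

Comparing underlying and surface forms, /q/ → [χ] is the alternation; the neighbouring /x/ is constant.
/q/ is a stop while /x/ is a fricative; the output [χ] is a fricative, matching the trigger — so the feature that spreads is manner.
Place and voice are unchanged, so the assimilation is partial, not total.
The same holds elsewhere in the data: /q/ → [χ] after /ɣ/ (stop → fricative, matching a fricative) — only manner changes, and always toward the preceding segment.
The trigger is the preceding segment, so the direction is progressive (perseverative).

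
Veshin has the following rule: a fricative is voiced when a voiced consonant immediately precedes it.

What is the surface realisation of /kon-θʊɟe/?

[konðʊɟe]

/θ/ is a voiceless dental fricative. The preceding trigger /n/ is voiced, so /θ/ must become voiced as well.
A voiced dental fricative is [ð], so the surface segment is [ð].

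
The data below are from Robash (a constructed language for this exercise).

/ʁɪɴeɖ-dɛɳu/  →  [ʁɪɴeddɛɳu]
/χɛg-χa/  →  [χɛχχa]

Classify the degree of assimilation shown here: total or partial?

total assimilation

Comparing underlying and surface forms, /g/ → [χ] is the alternation; the neighbouring /χ/ is constant.
The output [χ] is identical to the trigger /χ/ — every feature (place, manner, voicing) has been copied — so this is total assimilation.
The other form behaves the same way: /ɖ/ → [d] before /d/ — in each case the output is a copy of the following consonant.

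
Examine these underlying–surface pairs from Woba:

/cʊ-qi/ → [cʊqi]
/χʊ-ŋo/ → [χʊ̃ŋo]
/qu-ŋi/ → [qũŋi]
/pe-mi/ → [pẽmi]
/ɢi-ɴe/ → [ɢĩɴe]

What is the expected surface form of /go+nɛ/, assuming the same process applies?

The data show regressive nasality assimilation (vowel nasalisation): /ʊ/ → [ʊ̃] before /ŋ/; /u/ → [ũ] before /ŋ/; /e/ → [ẽ] before /m/; /i/ → [ĩ] before /ɴ/ — a vowel is nasalised by an immediately following nasal consonant.
No change occurs in [cʊqi] because the vowel at the boundary is adjacent to an oral consonant, not a nasal (/ʊ/ next to /q/).
/o/ sits next to the nasal /n/ and is therefore nasalised to [õ].

[gõnɛ]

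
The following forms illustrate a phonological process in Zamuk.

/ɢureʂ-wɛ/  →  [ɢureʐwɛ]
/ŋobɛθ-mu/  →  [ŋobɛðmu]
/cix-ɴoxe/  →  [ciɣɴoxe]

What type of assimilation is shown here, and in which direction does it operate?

Comparing underlying and surface forms, /ʂ/ → [ʐ] is the alternation; the neighbouring /w/ is constant.
/ʂ/ is voiceless while /w/ is voiced; the output [ʐ] is voiced, matching the trigger — so the feature that spreads is voicing.
Place and manner are unchanged, so the assimilation is partial, not total.
The other alternating forms pattern the same way: /θ/ → [ð] before /m/ (voiceless → voiced, matching voiced); /x/ → [ɣ] before /ɴ/ (voiceless → voiced, matching voiced) — only voicing changes, and always toward the following segment.
Since the segment that changes precedes the conditioning segment, the assimilation is regressive.

regressive voicing assimilation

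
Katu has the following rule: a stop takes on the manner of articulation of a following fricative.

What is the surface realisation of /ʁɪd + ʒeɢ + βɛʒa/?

The rule targets /d/ (voiced alveolar stop), which sits before the trigger /ʒ/ (fricative).
Changing only its manner to fricative gives [z] — the voiced alveolar fricative.
The same rule applies at the second boundary: /ɢ/ → [ʁ] next to /β/.

[ʁɪzʒeʁβɛʒa]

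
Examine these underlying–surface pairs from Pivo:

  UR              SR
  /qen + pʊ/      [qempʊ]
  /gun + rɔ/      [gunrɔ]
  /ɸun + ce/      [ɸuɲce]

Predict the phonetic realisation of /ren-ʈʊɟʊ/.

[reɳʈʊɟʊ]

The data show regressive place assimilation: /n/ → [m] before /p/; /n/ → [ɲ] before /c/. In each pair only place changes, matching the following consonant, while manner and voice stay constant.
No alternation appears in [gunrɔ]: there the adjacent consonants already agree in place (/n/ and /r/ are both alveolar), so this form is consistent with the same rule.
The rule targets /n/ (voiced alveolar nasal), which sits before the trigger /ʈ/ (retroflex).
A voiced retroflex nasal is [ɳ], so the surface segment is [ɳ].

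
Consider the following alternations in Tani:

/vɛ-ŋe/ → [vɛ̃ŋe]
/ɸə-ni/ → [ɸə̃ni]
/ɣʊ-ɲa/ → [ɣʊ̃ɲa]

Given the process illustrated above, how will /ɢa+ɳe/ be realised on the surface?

[ɢãɳe]

The data show regressive nasality assimilation (vowel nasalisation): /ɛ/ → [ɛ̃] before /ŋ/; /ə/ → [ə̃] before /n/; /ʊ/ → [ʊ̃] before /ɲ/ — a vowel is nasalised by an immediately following nasal consonant.
/a/ sits next to the nasal /ɳ/ and is therefore nasalised to [ã].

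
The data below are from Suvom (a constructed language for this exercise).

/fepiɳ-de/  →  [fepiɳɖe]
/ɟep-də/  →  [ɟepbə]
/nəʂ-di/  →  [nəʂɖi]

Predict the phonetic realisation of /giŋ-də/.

[giŋgə]

The data show progressive place assimilation: /d/ → [ɖ] after /ɳ/; /d/ → [b] after /p/; /d/ → [ɖ] after /ʂ/. In each pair only place changes, matching the preceding consonant, while manner and voice stay constant.
The rule targets /d/ (voiced alveolar stop), which sits after the trigger /ŋ/ (velar).
The voiced velar stop is [g], so /d/ → [g].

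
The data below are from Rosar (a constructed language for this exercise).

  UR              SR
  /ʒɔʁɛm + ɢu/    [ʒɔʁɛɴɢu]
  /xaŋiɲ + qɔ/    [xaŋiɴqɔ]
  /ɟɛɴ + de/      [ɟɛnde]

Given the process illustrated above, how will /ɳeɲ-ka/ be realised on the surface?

[ɳeŋka]

The data show regressive place assimilation: /m/ → [ɴ] before /ɢ/; /ɲ/ → [ɴ] before /q/; /ɴ/ → [n] before /d/. In each pair only place changes, matching the following consonant, while manner and voice stay constant.
The rule targets /ɲ/ (voiced palatal nasal), which sits before the trigger /k/ (velar).
Changing only its place to velar gives [ŋ] — the voiced velar nasal.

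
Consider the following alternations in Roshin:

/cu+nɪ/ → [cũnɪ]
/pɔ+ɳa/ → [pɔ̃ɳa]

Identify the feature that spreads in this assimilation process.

nasality

The vowel /u/ surfaces as nasalised [ũ] next to the following nasal /n/ — it has acquired the [+nasal] feature of its neighbour.
The other form shows the same pattern: /ɔ/ → [ɔ̃] before /ɳ/ — each time a vowel is nasalised next to a following nasal.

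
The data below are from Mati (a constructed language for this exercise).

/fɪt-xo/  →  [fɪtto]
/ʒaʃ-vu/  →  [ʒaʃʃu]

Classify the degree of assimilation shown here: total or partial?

Comparing underlying and surface forms, /x/ → [t] is the alternation; the neighbouring /t/ is constant.
The output [t] is identical to the trigger /t/ — every feature (place, manner, voicing) has been copied — so this is total assimilation.
The other form behaves the same way: /v/ → [ʃ] after /ʃ/ — in each case the output is a copy of the preceding consonant.

total assimilation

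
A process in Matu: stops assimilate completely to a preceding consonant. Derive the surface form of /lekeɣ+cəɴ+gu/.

[lekeɣɣəɴɴu]

/c/ is the segment targeted by the rule; it sits immediately after /ɣ/, so it assimilates completely and surfaces as [ɣ].
The same rule applies at the second boundary: /g/ → [ɴ] next to /ɴ/.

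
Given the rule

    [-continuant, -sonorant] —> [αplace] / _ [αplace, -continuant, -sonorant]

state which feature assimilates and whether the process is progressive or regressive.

The rule copies the place features (abbreviated [place]) from the environment onto the target, so the assimilating feature is place.
The conditioning segment sits to the right of the focus bar, meaning the trigger follows the segment that changes — regressive assimilation.

regressive place assimilation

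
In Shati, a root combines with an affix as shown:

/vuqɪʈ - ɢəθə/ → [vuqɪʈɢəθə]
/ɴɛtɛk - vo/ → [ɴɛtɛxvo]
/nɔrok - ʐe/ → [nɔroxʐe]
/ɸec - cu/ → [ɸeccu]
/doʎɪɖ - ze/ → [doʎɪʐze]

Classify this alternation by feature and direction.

Comparing underlying and surface forms, /k/ → [x] is the alternation; the neighbouring /v/ is constant.
/k/ is a stop while /v/ is a fricative; the output [x] is a fricative, matching the trigger — so the feature that spreads is manner.
Place and voice are unchanged, so the assimilation is partial, not total.
The same holds elsewhere in the data: /k/ → [x] before /ʐ/ (stop → fricative, matching a fricative); /ɖ/ → [ʐ] before /z/ (stop → fricative, matching a fricative) — only manner changes, and always toward the following segment.
No alternation appears in [vuqɪʈɢəθə], [ɸeccu]: there the adjacent consonants already agree in manner (/ʈ/ and /ɢ/ are both stops; /c/ and /c/ are both stops), so these forms are consistent with the same rule.
The trigger is the following segment, so the direction is regressive (anticipatory).

regressive manner assimilation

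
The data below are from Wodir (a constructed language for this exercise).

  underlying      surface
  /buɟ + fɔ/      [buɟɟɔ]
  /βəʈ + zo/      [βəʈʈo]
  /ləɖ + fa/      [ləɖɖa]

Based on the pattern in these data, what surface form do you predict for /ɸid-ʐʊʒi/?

The data show progressive total assimilation (/f/ → [ɟ] after /ɟ/; /z/ → [ʈ] after /ʈ/; /f/ → [ɖ] after /ɖ/): in every case the target segment becomes identical to its preceding neighbour, copying more than a single feature.
/ʐ/ is the segment targeted by the rule; it sits immediately after /d/, so it assimilates completely and surfaces as [d].

[ɸiddʊʒi]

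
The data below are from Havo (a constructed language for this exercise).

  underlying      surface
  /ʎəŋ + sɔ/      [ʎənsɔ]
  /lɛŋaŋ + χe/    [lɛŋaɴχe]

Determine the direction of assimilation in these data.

The segment that alternates is /ŋ/, which surfaces as [n] when adjacent to /s/.
The change velar → alveolar matches the place of the following /s/, identifying this as place assimilation.
The same holds elsewhere in the data: /ŋ/ → [ɴ] before /χ/ (velar → uvular, matching uvular) — only place changes, and always toward the following segment.
Since the segment that changes precedes the conditioning segment, the assimilation is regressive.

regressive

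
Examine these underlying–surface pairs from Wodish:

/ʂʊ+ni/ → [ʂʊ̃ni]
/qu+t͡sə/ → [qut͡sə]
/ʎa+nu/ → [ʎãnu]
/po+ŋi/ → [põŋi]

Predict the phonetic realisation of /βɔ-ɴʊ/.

The data show regressive nasality assimilation (vowel nasalisation): /ʊ/ → [ʊ̃] before /n/; /a/ → [ã] before /n/; /o/ → [õ] before /ŋ/ — a vowel is nasalised by an immediately following nasal consonant.
No change occurs in [qut͡sə] because the vowel at the boundary is adjacent to an oral consonant, not a nasal (/u/ next to /t͡s/).
/ɔ/ sits next to the nasal /ɴ/ and is therefore nasalised to [ɔ̃].

[βɔ̃ɴʊ]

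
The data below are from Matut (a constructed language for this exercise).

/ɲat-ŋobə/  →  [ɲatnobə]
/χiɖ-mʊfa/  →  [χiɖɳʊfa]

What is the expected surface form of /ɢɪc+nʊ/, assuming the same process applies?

The data show progressive place assimilation: /ŋ/ → [n] after /t/; /m/ → [ɳ] after /ɖ/. In each pair only place changes, matching the preceding consonant, while manner and voice stay constant.
/n/ is a voiced alveolar nasal. The preceding trigger /c/ is palatal, so /n/ must become palatal as well.
A voiced palatal nasal is [ɲ], so the surface segment is [ɲ].

[ɢɪcɲʊ]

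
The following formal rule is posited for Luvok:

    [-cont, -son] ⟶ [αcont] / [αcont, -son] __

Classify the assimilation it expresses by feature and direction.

The rule copies [cont] (continuancy) from the environment onto the target stops; since [±cont] encodes the stop/fricative manner contrast, the assimilating dimension is manner.
The conditioning segment sits to the left of the focus bar, meaning the trigger precedes the segment that changes — progressive assimilation.

progressive manner assimilation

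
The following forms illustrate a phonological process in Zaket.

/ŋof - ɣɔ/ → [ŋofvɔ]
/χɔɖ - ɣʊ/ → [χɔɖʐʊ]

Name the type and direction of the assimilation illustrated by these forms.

progressive place assimilation

Comparing underlying and surface forms, /ɣ/ → [v] is the alternation; the neighbouring /f/ is constant.
/ɣ/ is velar while /f/ is labiodental; the output [v] is labiodental, matching the trigger — so the feature that spreads is place.
Manner and voice are unchanged, so the assimilation is partial, not total.
Checking the remaining alternation: /ɣ/ → [ʐ] after /ɖ/ (velar → retroflex, matching retroflex) — only place changes, and always toward the preceding segment.
The trigger is the preceding segment, so the direction is progressive (perseverative).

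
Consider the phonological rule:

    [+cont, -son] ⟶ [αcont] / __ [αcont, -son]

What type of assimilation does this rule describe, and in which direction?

regressive manner assimilation

The rule copies [cont] (continuancy) from the environment onto the target fricatives; since [±cont] encodes the stop/fricative manner contrast, the assimilating dimension is manner.
Since the environment is written after the underscore, the trigger follows the target; the direction is regressive.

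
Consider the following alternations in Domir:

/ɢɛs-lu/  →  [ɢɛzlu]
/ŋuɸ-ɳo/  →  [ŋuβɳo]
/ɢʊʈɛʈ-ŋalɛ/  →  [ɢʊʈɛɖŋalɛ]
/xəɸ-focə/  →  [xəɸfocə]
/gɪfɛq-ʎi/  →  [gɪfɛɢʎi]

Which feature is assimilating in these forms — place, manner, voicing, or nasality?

voicing

The segment that alternates is /s/, which surfaces as [z] when adjacent to /l/.
The change voiceless → voiced matches the voicing of the following /l/, identifying this as voicing assimilation.
Checking the remaining alternations: /ɸ/ → [β] before /ɳ/ (voiceless → voiced, matching voiced); /ʈ/ → [ɖ] before /ŋ/ (voiceless → voiced, matching voiced); /q/ → [ɢ] before /ʎ/ (voiceless → voiced, matching voiced) — only voicing changes, and always toward the following segment.
No alternation appears in [xəɸfocə]: there the adjacent consonants already agree in voicing (/ɸ/ and /f/ are both voiceless), so this form is consistent with the same rule.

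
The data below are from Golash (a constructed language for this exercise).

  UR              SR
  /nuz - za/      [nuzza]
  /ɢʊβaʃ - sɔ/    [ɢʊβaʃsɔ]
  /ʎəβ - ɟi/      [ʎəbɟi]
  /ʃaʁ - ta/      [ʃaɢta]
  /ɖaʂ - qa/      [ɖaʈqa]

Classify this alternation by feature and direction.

Underlying /β/ is realised as [b] next to /ɟ/; /ɟ/ itself does not change.
/β/ is a fricative while /ɟ/ is a stop; the output [b] is a stop, matching the trigger — so the feature that spreads is manner.
Place and voice are unchanged, so the assimilation is partial, not total.
The same holds elsewhere in the data: /ʁ/ → [ɢ] before /t/ (fricative → stop, matching a stop); /ʂ/ → [ʈ] before /q/ (fricative → stop, matching a stop) — only manner changes, and always toward the following segment.
No alternation appears in [nuzza], [ɢʊβaʃsɔ]: there the adjacent consonants already agree in manner (/z/ and /z/ are both fricatives; /ʃ/ and /s/ are both fricatives), so these forms are consistent with the same rule.
Since the segment that changes precedes the conditioning segment, the assimilation is regressive.

regressive manner assimilation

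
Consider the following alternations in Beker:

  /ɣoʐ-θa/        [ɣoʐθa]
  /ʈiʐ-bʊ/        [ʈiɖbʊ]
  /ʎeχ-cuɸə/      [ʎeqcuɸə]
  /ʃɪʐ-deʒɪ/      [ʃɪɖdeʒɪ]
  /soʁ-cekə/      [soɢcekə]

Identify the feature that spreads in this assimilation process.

manner

Comparing underlying and surface forms, /ʐ/ → [ɖ] is the alternation; the neighbouring /b/ is constant.
The change fricative → stop matches the manner of the following /b/, identifying this as manner assimilation.
The other alternating forms pattern the same way: /χ/ → [q] before /c/ (fricative → stop, matching a stop); /ʐ/ → [ɖ] before /d/ (fricative → stop, matching a stop); /ʁ/ → [ɢ] before /c/ (fricative → stop, matching a stop) — only manner changes, and always toward the following segment.
Nothing changes in [ɣoʐθa]: there the adjacent consonants already agree in manner (/ʐ/ and /θ/ are both fricatives), so this form is consistent with the same rule.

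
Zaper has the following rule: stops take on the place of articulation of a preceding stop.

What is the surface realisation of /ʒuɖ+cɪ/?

[ʒuɖʈɪ]

/c/ is a voiceless palatal stop. The preceding trigger /ɖ/ is retroflex, so /c/ must become retroflex as well.
Changing only its place to retroflex gives [ʈ] — the voiceless retroflex stop.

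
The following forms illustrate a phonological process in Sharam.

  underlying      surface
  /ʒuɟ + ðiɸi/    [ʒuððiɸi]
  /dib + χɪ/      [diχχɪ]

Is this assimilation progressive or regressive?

regressive

Underlying /ɟ/ is realised as [ð] next to /ð/; /ð/ itself does not change.
The output [ð] is identical to the trigger /ð/ — every feature (place, manner, voicing) has been copied — so this is total assimilation.
The other form behaves the same way: /b/ → [χ] before /χ/ — in each case the output is a copy of the following consonant.
The trigger is the following segment, so the direction is regressive (anticipatory).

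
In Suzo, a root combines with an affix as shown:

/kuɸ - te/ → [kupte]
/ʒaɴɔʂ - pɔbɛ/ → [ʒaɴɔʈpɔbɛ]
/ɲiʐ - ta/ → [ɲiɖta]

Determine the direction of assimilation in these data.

regressive

Comparing underlying and surface forms, /ɸ/ → [p] is the alternation; the neighbouring /t/ is constant.
The change fricative → stop matches the manner of the following /t/, identifying this as manner assimilation.
Checking the remaining alternations: /ʂ/ → [ʈ] before /p/ (fricative → stop, matching a stop); /ʐ/ → [ɖ] before /t/ (fricative → stop, matching a stop) — only manner changes, and always toward the following segment.
Since the segment that changes precedes the conditioning segment, the assimilation is regressive.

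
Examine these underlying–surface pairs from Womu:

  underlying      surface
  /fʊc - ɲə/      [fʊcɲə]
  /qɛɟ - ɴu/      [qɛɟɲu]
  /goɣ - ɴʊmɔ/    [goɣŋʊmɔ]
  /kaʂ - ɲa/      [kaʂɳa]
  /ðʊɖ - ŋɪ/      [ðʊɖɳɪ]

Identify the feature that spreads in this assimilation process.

The segment that alternates is /ɴ/, which surfaces as [ɲ] when adjacent to /ɟ/.
/ɴ/ is uvular while /ɟ/ is palatal; the output [ɲ] is palatal, matching the trigger — so the feature that spreads is place.
The same holds elsewhere in the data: /ɴ/ → [ŋ] after /ɣ/ (uvular → velar, matching velar); /ɲ/ → [ɳ] after /ʂ/ (palatal → retroflex, matching retroflex); /ŋ/ → [ɳ] after /ɖ/ (velar → retroflex, matching retroflex) — only place changes, and always toward the preceding segment.
No alternation appears in [fʊcɲə]: there the adjacent consonants already agree in place (/ɲ/ and /c/ are both palatal), so this form is consistent with the same rule.

place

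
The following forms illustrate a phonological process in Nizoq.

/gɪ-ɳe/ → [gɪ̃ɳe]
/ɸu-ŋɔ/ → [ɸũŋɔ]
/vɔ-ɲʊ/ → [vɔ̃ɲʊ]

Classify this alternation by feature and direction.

The vowel /ɪ/ surfaces as nasalised [ɪ̃] next to the following nasal /ɳ/ — it has acquired the [+nasal] feature of its neighbour.
Likewise in the remaining data: /u/ → [ũ] before /ŋ/; /ɔ/ → [ɔ̃] before /ɲ/ — each time a vowel is nasalised next to a following nasal.
Because the conditioning nasal is to the right of the vowel that changes, the process is regressive (anticipatory).

regressive nasality assimilation (vowel nasalisation)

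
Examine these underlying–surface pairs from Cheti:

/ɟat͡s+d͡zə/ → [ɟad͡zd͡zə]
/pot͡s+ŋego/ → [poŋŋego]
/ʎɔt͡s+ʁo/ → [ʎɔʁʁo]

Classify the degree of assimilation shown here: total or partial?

total assimilation

The segment that alternates is /t͡s/, which surfaces as [ŋ] when adjacent to /ŋ/.
The output [ŋ] is identical to the trigger /ŋ/ — every feature (place, manner, voicing) has been copied — so this is total assimilation.
The remaining alternations confirm this: /t͡s/ → [d͡z] before /d͡z/; /t͡s/ → [ʁ] before /ʁ/ — in each case the output is a copy of the following consonant.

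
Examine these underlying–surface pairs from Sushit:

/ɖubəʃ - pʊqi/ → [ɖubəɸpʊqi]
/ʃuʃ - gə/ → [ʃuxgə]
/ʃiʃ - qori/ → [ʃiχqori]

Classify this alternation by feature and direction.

Comparing underlying and surface forms, /ʃ/ → [ɸ] is the alternation; the neighbouring /p/ is constant.
/ʃ/ is postalveolar while /p/ is bilabial; the output [ɸ] is bilabial, matching the trigger — so the feature that spreads is place.
Manner and voice are unchanged, so the assimilation is partial, not total.
The same holds elsewhere in the data: /ʃ/ → [x] before /g/ (postalveolar → velar, matching velar); /ʃ/ → [χ] before /q/ (postalveolar → uvular, matching uvular) — only place changes, and always toward the following segment.
Since the segment that changes precedes the conditioning segment, the assimilation is regressive.

regressive place assimilation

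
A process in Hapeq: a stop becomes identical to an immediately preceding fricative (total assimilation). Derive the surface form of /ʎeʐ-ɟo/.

/ɟ/ is the segment targeted by the rule; it sits immediately after /ʐ/, so it assimilates completely and surfaces as [ʐ].

[ʎeʐʐo]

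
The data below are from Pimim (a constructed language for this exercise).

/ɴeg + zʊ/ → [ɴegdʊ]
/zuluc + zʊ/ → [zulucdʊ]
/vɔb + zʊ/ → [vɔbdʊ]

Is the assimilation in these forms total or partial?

Comparing underlying and surface forms, /z/ → [d] is the alternation; the neighbouring /g/ is constant.
The change fricative → stop matches the manner of the preceding /g/, identifying this as manner assimilation.
Place and voice are unchanged, so the assimilation is partial, not total.
The other alternating forms pattern the same way: /z/ → [d] after /c/ (fricative → stop, matching a stop); /z/ → [d] after /b/ (fricative → stop, matching a stop) — only manner changes, and always toward the preceding segment.

partial assimilation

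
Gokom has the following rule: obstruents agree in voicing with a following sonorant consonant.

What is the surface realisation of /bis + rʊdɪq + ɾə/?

/s/ is a voiceless alveolar fricative. The following trigger /r/ is voiced, so /s/ must become voiced as well.
The voiced alveolar fricative is [z], so /s/ → [z].
The same rule applies at the second boundary: /q/ → [ɢ] next to /ɾ/.

[bizrʊdɪɢɾə]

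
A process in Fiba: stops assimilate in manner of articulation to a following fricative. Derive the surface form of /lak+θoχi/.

[laxθoχi]

/k/ is a voiceless velar stop. The following trigger /θ/ is a fricative, so /k/ must become a fricative as well.
Changing only its manner to fricative gives [x] — the voiceless velar fricative.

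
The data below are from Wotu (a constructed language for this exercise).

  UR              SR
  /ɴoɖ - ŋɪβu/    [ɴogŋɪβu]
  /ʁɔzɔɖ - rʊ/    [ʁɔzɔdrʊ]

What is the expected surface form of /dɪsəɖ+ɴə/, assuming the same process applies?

[dɪsəɢɴə]

The data show regressive place assimilation: /ɖ/ → [g] before /ŋ/; /ɖ/ → [d] before /r/. In each pair only place changes, matching the following consonant, while manner and voice stay constant.
/ɖ/ is a voiced retroflex stop. The following trigger /ɴ/ is uvular, so /ɖ/ must become uvular as well.
A voiced uvular stop is [ɢ], so the surface segment is [ɢ].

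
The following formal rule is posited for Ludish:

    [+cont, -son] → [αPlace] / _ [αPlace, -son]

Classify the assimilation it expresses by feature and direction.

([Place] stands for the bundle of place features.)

The rule copies the place features (abbreviated [Place]) from the environment onto the target, so the assimilating feature is place.
The conditioning segment sits to the right of the focus bar, meaning the trigger follows the segment that changes — regressive assimilation.

regressive place assimilation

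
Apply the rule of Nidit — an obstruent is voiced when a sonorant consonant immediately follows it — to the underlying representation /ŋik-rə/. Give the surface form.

[ŋigrə]

/k/ is a voiceless velar stop. The following trigger /r/ is voiced, so /k/ must become voiced as well.
Changing only its voicing to voiced gives [g] — the voiced velar stop.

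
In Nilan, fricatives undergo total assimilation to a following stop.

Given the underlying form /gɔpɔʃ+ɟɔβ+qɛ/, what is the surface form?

/ʃ/ is the segment targeted by the rule; it sits immediately before /ɟ/, so it assimilates completely and surfaces as [ɟ].
The same rule applies at the second boundary: /β/ → [q] next to /q/.

[gɔpɔɟɟɔqqɛ]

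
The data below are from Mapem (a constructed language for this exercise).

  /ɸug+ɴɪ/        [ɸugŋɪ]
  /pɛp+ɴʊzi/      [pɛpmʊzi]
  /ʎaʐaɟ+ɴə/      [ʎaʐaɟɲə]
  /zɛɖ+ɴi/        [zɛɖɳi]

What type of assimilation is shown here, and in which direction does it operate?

progressive place assimilation

Comparing underlying and surface forms, /ɴ/ → [ŋ] is the alternation; the neighbouring /g/ is constant.
The change uvular → velar matches the place of the preceding /g/, identifying this as place assimilation.
Manner and voice are unchanged, so the assimilation is partial, not total.
The other alternating forms pattern the same way: /ɴ/ → [m] after /p/ (uvular → bilabial, matching bilabial); /ɴ/ → [ɲ] after /ɟ/ (uvular → palatal, matching palatal); /ɴ/ → [ɳ] after /ɖ/ (uvular → retroflex, matching retroflex) — only place changes, and always toward the preceding segment.
The trigger is the preceding segment, so the direction is progressive (perseverative).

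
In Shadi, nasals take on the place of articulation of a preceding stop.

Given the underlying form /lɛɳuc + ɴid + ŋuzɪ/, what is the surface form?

[lɛɳucɲidnuzɪ]

/ɴ/ is a voiced uvular nasal. The preceding trigger /c/ is palatal, so /ɴ/ must become palatal as well.
A voiced palatal nasal is [ɲ], so the surface segment is [ɲ].
At the second juncture, /ŋ/ likewise becomes [n] adjacent to /d/.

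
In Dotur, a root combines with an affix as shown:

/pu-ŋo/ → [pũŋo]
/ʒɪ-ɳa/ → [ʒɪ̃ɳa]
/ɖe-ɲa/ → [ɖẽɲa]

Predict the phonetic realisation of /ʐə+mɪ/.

The data show regressive nasality assimilation (vowel nasalisation): /u/ → [ũ] before /ŋ/; /ɪ/ → [ɪ̃] before /ɳ/; /e/ → [ẽ] before /ɲ/ — a vowel is nasalised by an immediately following nasal consonant.
/ə/ sits next to the nasal /m/ and is therefore nasalised to [ə̃].

[ʐə̃mɪ]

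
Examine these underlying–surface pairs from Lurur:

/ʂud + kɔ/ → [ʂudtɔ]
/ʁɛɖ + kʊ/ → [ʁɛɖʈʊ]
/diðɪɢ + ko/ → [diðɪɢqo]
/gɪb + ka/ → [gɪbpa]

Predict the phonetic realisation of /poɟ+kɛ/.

The data show progressive place assimilation: /k/ → [t] after /d/; /k/ → [ʈ] after /ɖ/; /k/ → [q] after /ɢ/; /k/ → [p] after /b/. In each pair only place changes, matching the preceding consonant, while manner and voice stay constant.
/k/ is a voiceless velar stop. The preceding trigger /ɟ/ is palatal, so /k/ must become palatal as well.
The voiceless palatal stop is [c], so /k/ → [c].

[poɟcɛ]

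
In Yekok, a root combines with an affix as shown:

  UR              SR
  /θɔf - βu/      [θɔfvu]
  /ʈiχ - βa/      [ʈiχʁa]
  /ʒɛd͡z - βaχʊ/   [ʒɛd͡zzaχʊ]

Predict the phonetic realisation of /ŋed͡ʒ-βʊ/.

The data show progressive place assimilation: /β/ → [v] after /f/; /β/ → [ʁ] after /χ/; /β/ → [z] after /d͡z/. In each pair only place changes, matching the preceding consonant, while manner and voice stay constant.
/β/ is a voiced bilabial fricative. The preceding trigger /d͡ʒ/ is postalveolar, so /β/ must become postalveolar as well.
The voiced postalveolar fricative is [ʒ], so /β/ → [ʒ].

[ŋed͡ʒʒʊ]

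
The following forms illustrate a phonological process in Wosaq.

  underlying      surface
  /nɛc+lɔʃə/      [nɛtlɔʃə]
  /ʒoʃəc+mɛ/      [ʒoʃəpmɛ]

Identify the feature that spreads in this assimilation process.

Underlying /c/ is realised as [t] next to /l/; /l/ itself does not change.
The change palatal → alveolar matches the place of the following /l/, identifying this as place assimilation.
Checking the remaining alternation: /c/ → [p] before /m/ (palatal → bilabial, matching bilabial) — only place changes, and always toward the following segment.

place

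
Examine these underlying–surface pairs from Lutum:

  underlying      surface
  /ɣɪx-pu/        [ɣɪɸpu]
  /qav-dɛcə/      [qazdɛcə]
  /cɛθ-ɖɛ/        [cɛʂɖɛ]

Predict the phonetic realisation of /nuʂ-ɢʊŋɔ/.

[nuχɢʊŋɔ]

The data show regressive place assimilation: /x/ → [ɸ] before /p/; /v/ → [z] before /d/; /θ/ → [ʂ] before /ɖ/. In each pair only place changes, matching the following consonant, while manner and voice stay constant.
The rule targets /ʂ/ (voiceless retroflex fricative), which sits before the trigger /ɢ/ (uvular).
The voiceless uvular fricative is [χ], so /ʂ/ → [χ].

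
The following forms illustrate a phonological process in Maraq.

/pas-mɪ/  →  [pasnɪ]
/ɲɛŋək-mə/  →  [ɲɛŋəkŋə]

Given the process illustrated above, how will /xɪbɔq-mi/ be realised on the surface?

[xɪbɔqɴi]

The data show progressive place assimilation: /m/ → [n] after /s/; /m/ → [ŋ] after /k/. In each pair only place changes, matching the preceding consonant, while manner and voice stay constant.
/m/ is a voiced bilabial nasal. The preceding trigger /q/ is uvular, so /m/ must become uvular as well.
Changing only its place to uvular gives [ɴ] — the voiced uvular nasal.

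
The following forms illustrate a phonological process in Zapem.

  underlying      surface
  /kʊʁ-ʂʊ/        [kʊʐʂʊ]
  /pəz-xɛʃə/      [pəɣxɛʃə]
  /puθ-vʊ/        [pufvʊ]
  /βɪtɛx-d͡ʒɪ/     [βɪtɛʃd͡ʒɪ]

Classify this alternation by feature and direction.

regressive place assimilation

Underlying /ʁ/ is realised as [ʐ] next to /ʂ/; /ʂ/ itself does not change.
The change uvular → retroflex matches the place of the following /ʂ/, identifying this as place assimilation.
Manner and voice are unchanged, so the assimilation is partial, not total.
The same holds elsewhere in the data: /z/ → [ɣ] before /x/ (alveolar → velar, matching velar); /θ/ → [f] before /v/ (dental → labiodental, matching labiodental); /x/ → [ʃ] before /d͡ʒ/ (velar → postalveolar, matching postalveolar) — only place changes, and always toward the following segment.
The trigger is the following segment, so the direction is regressive (anticipatory).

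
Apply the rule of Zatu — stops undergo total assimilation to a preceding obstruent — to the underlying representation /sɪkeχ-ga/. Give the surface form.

/g/ is the segment targeted by the rule; it sits immediately after /χ/, so it assimilates completely and surfaces as [χ].

[sɪkeχχa]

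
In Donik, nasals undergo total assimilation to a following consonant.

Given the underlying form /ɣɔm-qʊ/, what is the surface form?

[ɣɔqqʊ]

/m/ is the segment targeted by the rule; it sits immediately before /q/, so it assimilates completely and surfaces as [q].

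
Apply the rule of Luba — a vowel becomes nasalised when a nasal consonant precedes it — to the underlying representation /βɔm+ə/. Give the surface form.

/ə/ sits next to the nasal /m/ and is therefore nasalised to [ə̃].

[βɔmə̃]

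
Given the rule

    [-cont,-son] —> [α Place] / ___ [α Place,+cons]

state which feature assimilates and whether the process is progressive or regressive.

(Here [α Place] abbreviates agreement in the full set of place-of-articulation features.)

regressive place assimilation

The shared variable α links the value of the place features (abbreviated [Place]) on the target to the same value on the neighbouring segment, so place is the feature that assimilates.
The conditioning segment sits to the right of the focus bar, meaning the trigger follows the segment that changes — regressive assimilation.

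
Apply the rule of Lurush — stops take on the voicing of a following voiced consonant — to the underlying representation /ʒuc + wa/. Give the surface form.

The rule targets /c/ (voiceless palatal stop), which sits before the trigger /w/ (voiced).
A voiced palatal stop is [ɟ], so the surface segment is [ɟ].

[ʒuɟwa]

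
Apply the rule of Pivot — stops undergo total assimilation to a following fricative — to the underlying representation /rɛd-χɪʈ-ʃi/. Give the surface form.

/d/ is the segment targeted by the rule; it sits immediately before /χ/, so it assimilates completely and surfaces as [χ].
At the second juncture, /ʈ/ likewise becomes [ʃ] adjacent to /ʃ/.

[rɛχχɪʃʃi]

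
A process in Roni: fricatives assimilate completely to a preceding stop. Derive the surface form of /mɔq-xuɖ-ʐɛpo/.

[mɔqquɖɖɛpo]

/x/ is the segment targeted by the rule; it sits immediately after /q/, so it assimilates completely and surfaces as [q].
At the second juncture, /ʐ/ likewise becomes [ɖ] adjacent to /ɖ/.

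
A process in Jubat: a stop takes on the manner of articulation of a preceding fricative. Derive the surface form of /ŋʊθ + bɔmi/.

[ŋʊθβɔmi]

/b/ is a voiced bilabial stop. The preceding trigger /θ/ is a fricative, so /b/ must become a fricative as well.
The voiced bilabial fricative is [β], so /b/ → [β].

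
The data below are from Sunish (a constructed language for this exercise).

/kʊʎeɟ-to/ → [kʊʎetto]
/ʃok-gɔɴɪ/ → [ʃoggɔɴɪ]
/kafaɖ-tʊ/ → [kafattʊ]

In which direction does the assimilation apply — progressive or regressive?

regressive

The segment that alternates is /ɟ/, which surfaces as [t] when adjacent to /t/.
The output [t] is identical to the trigger /t/ — every feature (place, manner, voicing) has been copied — so this is total assimilation.
The other forms behave the same way: /k/ → [g] before /g/; /ɖ/ → [t] before /t/ — in each case the output is a copy of the following consonant.
Since the segment that changes precedes the conditioning segment, the assimilation is regressive.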